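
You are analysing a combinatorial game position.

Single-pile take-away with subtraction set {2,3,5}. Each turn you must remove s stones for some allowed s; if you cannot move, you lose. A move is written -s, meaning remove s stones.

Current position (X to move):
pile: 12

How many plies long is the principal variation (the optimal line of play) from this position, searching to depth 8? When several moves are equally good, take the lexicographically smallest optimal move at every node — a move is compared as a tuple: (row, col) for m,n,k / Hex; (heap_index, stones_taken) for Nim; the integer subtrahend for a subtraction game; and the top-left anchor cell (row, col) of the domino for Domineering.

PV length from [12]: 3 plies

[12] X move#1: -2:-1/10, -3:-1/9, -5:+1/7*
[7] O move#2: -2:-1/5*, -3:-1/4, -5:-1/2
[5] X move#3: -2:-1/3, -3:-1/2, -5:+1/0*
[0] end (terminal -1, O#4); searched 12 to 8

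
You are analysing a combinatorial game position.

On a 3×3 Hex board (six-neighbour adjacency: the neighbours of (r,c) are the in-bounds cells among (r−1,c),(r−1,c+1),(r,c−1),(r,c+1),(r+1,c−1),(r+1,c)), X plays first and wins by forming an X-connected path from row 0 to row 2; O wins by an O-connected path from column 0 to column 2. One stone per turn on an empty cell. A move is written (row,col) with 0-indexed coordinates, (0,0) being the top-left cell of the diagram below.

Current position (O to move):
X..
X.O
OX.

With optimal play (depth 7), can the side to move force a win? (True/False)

O winning at [X../X.O/OX.]: True

p1 O@[X../X.O/OX.]: (0,1)[XO./X.O/OX.]-1 (0,2)[X.O/X.O/OX.]-1 (1,1)[X../XOO/OX.]+1* (2,2)[X../X.O/OXO]-1
p2 X@[X../XOO/OX.] terminal -1; root [X../X.O/OX.] d7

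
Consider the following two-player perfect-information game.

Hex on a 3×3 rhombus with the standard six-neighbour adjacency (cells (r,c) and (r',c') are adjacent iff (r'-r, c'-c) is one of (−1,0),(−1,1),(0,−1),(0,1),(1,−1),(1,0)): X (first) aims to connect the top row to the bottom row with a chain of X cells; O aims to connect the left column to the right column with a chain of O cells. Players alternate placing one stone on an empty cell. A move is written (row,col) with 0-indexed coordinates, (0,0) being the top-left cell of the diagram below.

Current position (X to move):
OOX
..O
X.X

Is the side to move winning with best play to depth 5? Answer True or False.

X winning at [OOX/..O/X.X]: True

p1 X@[OOX/..O/X.X]: (1,0)[OOX/X.O/X.X]-1 (1,1)[OOX/.XO/X.X]+1* (2,1)[OOX/..O/XXX]-1
p2 O@[OOX/.XO/X.X] terminal -1; root [OOX/..O/X.X] d5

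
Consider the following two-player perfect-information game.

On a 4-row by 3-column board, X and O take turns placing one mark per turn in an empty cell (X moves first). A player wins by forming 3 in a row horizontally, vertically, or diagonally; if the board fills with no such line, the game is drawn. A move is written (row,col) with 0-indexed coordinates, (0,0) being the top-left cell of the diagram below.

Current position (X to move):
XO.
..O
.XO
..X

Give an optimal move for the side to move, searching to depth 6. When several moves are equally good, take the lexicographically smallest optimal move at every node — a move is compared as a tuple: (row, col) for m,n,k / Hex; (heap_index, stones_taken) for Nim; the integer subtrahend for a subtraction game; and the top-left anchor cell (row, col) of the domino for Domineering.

X's best at [XO./..O/.XO/..X]: (0,2)

ply 1, X at XO./..O/.XO/..X | (0,2)=+1→XOX/..O/.XO/..X*; (1,0)=+1→XO./X.O/.XO/..X; (1,1)=-1→XO./.XO/.XO/..X; (2,0)=-1→XO./..O/XXO/..X; (3,0)=-1→XO./..O/.XO/X.X; (3,1)=-1→XO./..O/.XO/.XX
ply 2, O at XOX/..O/.XO/..X | (1,0)=-1→XOX/O.O/.XO/..X*; (1,1)=-1→XOX/.OO/.XO/..X; (2,0)=-1→XOX/..O/OXO/..X; (3,0)=-1→XOX/..O/.XO/O.X; (3,1)=-1→XOX/..O/.XO/.OX
ply 3, X at XOX/O.O/.XO/..X | (1,1)=+1→XOX/OXO/.XO/..X*; (2,0)=-1→XOX/O.O/XXO/..X; (3,0)=-1→XOX/O.O/.XO/X.X; (3,1)=-1→XOX/O.O/.XO/.XX
ply 4, O at XOX/OXO/.XO/..X | (2,0)=-1→XOX/OXO/OXO/..X*; (3,0)=-1→XOX/OXO/.XO/O.X; (3,1)=-1→XOX/OXO/.XO/.OX
ply 5, X at XOX/OXO/OXO/..X | (3,0)=+0→XOX/OXO/OXO/X.X; (3,1)=+1→XOX/OXO/OXO/.XX*
ply 6: XOX/OXO/OXO/.XX is terminal -1 (O); from XO./..O/.XO/..X depth 6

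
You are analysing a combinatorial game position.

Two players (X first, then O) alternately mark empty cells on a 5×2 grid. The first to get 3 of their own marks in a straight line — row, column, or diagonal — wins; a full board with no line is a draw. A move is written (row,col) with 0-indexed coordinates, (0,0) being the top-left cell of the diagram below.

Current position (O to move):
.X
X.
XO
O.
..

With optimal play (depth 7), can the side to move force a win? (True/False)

[.X/X./XO/O./..] O move#1: (0,0):+0/OX/X./XO/O./..*, (1,1):-1/.X/XO/XO/O./.., (3,1):-1/.X/X./XO/OO/.., (4,0):-1/.X/X./XO/O./O., (4,1):-1/.X/X./XO/O./.O
[OX/X./XO/O./..] X move#2: (1,1):+0/OX/XX/XO/O./..*, (3,1):+0/OX/X./XO/OX/.., (4,0):-1/OX/X./XO/O./X., (4,1):+0/OX/X./XO/O./.X
[OX/XX/XO/O./..] O move#3: (3,1):+0/OX/XX/XO/OO/..*, (4,0):+0/OX/XX/XO/O./O., (4,1):+0/OX/XX/XO/O./.O
[OX/XX/XO/OO/..] X move#4: (4,0):-1/OX/XX/XO/OO/X., (4,1):+0/OX/XX/XO/OO/.X*
[OX/XX/XO/OO/.X] O move#5: (4,0):+0/OX/XX/XO/OO/OX*
[OX/XX/XO/OO/OX] end (terminal +0, X#6); searched .X/X./XO/O./.. to 7

O winning at [.X/X./XO/O./..]: False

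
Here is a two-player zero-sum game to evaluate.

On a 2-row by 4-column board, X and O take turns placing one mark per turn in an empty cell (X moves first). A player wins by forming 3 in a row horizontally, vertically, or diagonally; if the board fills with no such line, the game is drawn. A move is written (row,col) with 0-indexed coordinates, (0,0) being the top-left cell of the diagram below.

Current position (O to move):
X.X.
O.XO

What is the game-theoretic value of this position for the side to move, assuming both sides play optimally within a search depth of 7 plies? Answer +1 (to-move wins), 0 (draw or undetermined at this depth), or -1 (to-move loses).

p1 O@[X.X./O.XO]: (0,1)[XOX./O.XO]+0* (0,3)[X.XO/O.XO]-1 (1,1)[X.X./OOXO]-1
p2 X@[XOX./O.XO]: (0,3)[XOXX/O.XO]+0* (1,1)[XOX./OXXO]+0
p3 O@[XOXX/O.XO]: (1,1)[XOXX/OOXO]+0*
p4 X@[XOXX/OOXO] terminal +0; root [X.X./O.XO] d7

value(X.X./O.XO, O) = 0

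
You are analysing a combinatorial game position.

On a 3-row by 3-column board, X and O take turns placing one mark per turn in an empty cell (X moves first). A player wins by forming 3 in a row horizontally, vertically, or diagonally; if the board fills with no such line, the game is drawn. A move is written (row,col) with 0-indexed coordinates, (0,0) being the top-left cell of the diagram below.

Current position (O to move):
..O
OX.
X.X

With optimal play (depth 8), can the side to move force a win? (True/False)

[..O/OX./X.X] O move#1: (0,0):-1/O.O/OX./X.X*, (0,1):-1/.OO/OX./X.X, (1,2):-1/..O/OXO/X.X, (2,1):-1/..O/OX./XOX
[O.O/OX./X.X] X move#2: (0,1):+0/OXO/OX./X.X, (1,2):-1/O.O/OXX/X.X, (2,1):+1/O.O/OX./XXX*
[O.O/OX./XXX] end (terminal -1, O#3); searched ..O/OX./X.X to 8

O winning at [..O/OX./X.X]: False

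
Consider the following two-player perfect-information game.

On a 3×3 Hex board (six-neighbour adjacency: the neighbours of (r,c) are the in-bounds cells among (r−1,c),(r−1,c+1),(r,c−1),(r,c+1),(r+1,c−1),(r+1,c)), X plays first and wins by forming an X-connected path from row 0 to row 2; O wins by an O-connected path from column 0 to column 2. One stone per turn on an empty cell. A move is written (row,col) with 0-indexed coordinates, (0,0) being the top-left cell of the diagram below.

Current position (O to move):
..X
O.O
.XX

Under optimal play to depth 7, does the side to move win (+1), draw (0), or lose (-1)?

[..X/O.O/.XX] O move#1: (0,0):-1/O.X/O.O/.XX, (0,1):-1/.OX/O.O/.XX, (1,1):+1/..X/OOO/.XX*, (2,0):-1/..X/O.O/OXX
[..X/OOO/.XX] end (terminal -1, X#2); searched ..X/O.O/.XX to 7

value(..X/O.O/.XX, O) = +1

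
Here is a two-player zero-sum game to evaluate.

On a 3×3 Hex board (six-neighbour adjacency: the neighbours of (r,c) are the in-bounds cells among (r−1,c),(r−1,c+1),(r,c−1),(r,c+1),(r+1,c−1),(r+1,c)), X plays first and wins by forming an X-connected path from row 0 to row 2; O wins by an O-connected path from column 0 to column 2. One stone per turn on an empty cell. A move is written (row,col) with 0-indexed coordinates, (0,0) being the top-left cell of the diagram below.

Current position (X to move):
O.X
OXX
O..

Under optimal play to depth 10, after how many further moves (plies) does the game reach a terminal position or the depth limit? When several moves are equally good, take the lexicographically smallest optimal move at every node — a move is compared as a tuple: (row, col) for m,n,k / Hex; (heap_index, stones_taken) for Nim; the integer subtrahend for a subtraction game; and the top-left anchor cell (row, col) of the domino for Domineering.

ply 1, X at O.X/OXX/O.. | (0,1)=+1→OXX/OXX/O..*; (2,1)=+1→O.X/OXX/OX.; (2,2)=+1→O.X/OXX/O.X
ply 2, O at OXX/OXX/O.. | (2,1)=-1→OXX/OXX/OO.*; (2,2)=-1→OXX/OXX/O.O
ply 3, X at OXX/OXX/OO. | (2,2)=+1→OXX/OXX/OOX*
ply 4: OXX/OXX/OOX is terminal -1 (O); from O.X/OXX/O.. depth 10

PV length from [O.X/OXX/O..]: 3 plies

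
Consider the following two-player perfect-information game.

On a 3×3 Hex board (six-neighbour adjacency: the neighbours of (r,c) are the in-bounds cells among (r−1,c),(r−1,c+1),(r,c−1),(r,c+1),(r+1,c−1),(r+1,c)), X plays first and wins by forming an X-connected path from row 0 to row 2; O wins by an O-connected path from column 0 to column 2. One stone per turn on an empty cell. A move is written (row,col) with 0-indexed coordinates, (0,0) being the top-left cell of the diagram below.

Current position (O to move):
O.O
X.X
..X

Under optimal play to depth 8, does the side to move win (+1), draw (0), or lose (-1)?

value(O.O/X.X/..X, O) = +1

ply 1, O at O.O/X.X/..X | (0,1)=+1→OOO/X.X/..X*; (1,1)=+1→O.O/XOX/..X; (2,0)=+1→O.O/X.X/O.X; (2,1)=-1→O.O/X.X/.OX
ply 2: OOO/X.X/..X is terminal -1 (X); from O.O/X.X/..X depth 8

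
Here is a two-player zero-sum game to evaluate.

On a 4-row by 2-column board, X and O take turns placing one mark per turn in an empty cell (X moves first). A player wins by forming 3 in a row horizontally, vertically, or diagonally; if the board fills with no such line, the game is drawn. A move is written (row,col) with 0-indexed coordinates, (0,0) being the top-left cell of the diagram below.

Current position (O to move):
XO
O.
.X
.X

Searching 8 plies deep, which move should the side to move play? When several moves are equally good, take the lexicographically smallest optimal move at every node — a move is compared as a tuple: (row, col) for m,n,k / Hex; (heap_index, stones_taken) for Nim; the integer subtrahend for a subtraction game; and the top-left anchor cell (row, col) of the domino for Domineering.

O's best at [XO/O./.X/.X]: (1,1)

p1 O@[XO/O./.X/.X]: (1,1)[XO/OO/.X/.X]+0* (2,0)[XO/O./OX/.X]-1 (3,0)[XO/O./.X/OX]-1
p2 X@[XO/OO/.X/.X]: (2,0)[XO/OO/XX/.X]+0* (3,0)[XO/OO/.X/XX]+0
p3 O@[XO/OO/XX/.X]: (3,0)[XO/OO/XX/OX]+0*
p4 X@[XO/OO/XX/OX] terminal +0; root [XO/O./.X/.X] d8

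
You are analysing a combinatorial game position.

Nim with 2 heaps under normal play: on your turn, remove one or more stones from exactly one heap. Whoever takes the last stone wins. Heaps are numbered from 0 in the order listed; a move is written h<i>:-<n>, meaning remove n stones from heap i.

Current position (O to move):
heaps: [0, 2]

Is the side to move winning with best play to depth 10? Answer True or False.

[(0,2)] O move#1: h1:-1:-1/(0,1), h1:-2:+1/(0,0)*
[(0,0)] end (terminal -1, X#2); searched (0,2) to 10

O winning at [(0,2)]: True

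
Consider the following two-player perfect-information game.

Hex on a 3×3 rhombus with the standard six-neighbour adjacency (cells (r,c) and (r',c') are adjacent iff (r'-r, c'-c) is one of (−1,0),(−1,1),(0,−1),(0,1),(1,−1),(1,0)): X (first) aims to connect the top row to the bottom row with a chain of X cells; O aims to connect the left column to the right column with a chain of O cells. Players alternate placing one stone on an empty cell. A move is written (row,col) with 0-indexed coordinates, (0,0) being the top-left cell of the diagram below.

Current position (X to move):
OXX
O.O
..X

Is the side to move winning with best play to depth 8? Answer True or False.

p1 X@[OXX/O.O/..X]: (1,1)[OXX/OXO/..X]+1* (2,0)[OXX/O.O/X.X]-1 (2,1)[OXX/O.O/.XX]-1
p2 O@[OXX/OXO/..X]: (2,0)[OXX/OXO/O.X]-1* (2,1)[OXX/OXO/.OX]-1
p3 X@[OXX/OXO/O.X]: (2,1)[OXX/OXO/OXX]+1*
p4 O@[OXX/OXO/OXX] terminal -1; root [OXX/O.O/..X] d8

X winning at [OXX/O.O/..X]: True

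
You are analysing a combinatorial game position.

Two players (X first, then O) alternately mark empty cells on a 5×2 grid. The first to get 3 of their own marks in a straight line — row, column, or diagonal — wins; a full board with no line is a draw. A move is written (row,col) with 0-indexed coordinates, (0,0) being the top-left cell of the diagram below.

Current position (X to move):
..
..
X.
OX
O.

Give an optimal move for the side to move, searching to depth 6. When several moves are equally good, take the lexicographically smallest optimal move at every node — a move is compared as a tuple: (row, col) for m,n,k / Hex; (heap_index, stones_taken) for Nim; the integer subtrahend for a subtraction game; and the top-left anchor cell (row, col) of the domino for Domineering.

p1 X@[../../X./OX/O.]: (0,0)[X./../X./OX/O.]+1* (0,1)[.X/../X./OX/O.]+0 (1,0)[../X./X./OX/O.]+1 (1,1)[../.X/X./OX/O.]+0 (2,1)[../../XX/OX/O.]+1 (4,1)[../../X./OX/OX]+0
p2 O@[X./../X./OX/O.]: (0,1)[XO/../X./OX/O.]-1* (1,0)[X./O./X./OX/O.]-1 (1,1)[X./.O/X./OX/O.]-1 (2,1)[X./../XO/OX/O.]-1 (4,1)[X./../X./OX/OO]-1
p3 X@[XO/../X./OX/O.]: (1,0)[XO/X./X./OX/O.]+1* (1,1)[XO/.X/X./OX/O.]+1 (2,1)[XO/../XX/OX/O.]+1 (4,1)[XO/../X./OX/OX]+1
p4 O@[XO/X./X./OX/O.] terminal -1; root [../../X./OX/O.] d6

X's best at [../../X./OX/O.]: (0,0)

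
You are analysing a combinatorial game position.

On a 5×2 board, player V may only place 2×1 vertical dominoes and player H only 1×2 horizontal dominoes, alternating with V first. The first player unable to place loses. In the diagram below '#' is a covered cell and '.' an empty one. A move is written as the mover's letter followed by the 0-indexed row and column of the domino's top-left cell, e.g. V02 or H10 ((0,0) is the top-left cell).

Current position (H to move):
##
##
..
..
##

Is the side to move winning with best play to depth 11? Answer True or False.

[##/##/../../##] H move#1: H20:+1/##/##/##/../##*, H30:+1/##/##/../##/##
[##/##/##/../##] end (terminal -1, V#2); searched ##/##/../../## to 11

H winning at [##/##/../../##]: True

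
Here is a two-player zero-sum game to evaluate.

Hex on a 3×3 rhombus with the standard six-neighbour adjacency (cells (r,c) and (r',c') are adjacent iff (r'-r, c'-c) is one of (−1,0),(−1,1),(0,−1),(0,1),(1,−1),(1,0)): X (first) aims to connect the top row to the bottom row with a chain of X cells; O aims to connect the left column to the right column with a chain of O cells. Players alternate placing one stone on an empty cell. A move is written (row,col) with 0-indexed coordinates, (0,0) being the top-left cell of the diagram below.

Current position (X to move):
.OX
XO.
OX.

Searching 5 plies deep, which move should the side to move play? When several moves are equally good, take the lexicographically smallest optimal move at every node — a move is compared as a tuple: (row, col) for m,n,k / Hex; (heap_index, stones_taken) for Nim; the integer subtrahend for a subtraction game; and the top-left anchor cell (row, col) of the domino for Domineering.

p1 X@[.OX/XO./OX.]: (0,0)[XOX/XO./OX.]-1 (1,2)[.OX/XOX/OX.]+1* (2,2)[.OX/XO./OXX]-1
p2 O@[.OX/XOX/OX.] terminal -1; root [.OX/XO./OX.] d5

X's best at [.OX/XO./OX.]: (1,2)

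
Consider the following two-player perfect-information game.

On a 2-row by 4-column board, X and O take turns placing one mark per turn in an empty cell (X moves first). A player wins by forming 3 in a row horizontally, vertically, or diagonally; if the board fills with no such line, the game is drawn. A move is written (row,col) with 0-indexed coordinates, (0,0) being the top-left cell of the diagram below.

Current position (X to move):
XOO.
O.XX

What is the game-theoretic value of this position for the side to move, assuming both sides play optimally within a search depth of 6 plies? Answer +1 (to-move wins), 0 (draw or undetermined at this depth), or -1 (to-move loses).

ply 1, X at XOO./O.XX | (0,3)=+0→XOOX/O.XX; (1,1)=+1→XOO./OXXX*
ply 2: XOO./OXXX is terminal -1 (O); from XOO./O.XX depth 6

value(XOO./O.XX, X) = +1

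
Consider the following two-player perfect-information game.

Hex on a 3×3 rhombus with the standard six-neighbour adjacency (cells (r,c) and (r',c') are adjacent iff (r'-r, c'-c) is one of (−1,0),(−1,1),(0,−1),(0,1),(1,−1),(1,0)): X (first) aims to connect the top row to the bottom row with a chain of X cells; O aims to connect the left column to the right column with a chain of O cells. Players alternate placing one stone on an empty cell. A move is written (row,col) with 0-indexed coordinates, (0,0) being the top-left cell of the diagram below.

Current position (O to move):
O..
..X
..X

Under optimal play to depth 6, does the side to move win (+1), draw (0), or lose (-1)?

value(O../..X/..X, O) = +1

ply 1, O at O../..X/..X | (0,1)=-1→OO./..X/..X; (0,2)=+1→O.O/..X/..X*; (1,0)=-1→O../O.X/..X; (1,1)=-1→O../.OX/..X; (2,0)=-1→O../..X/O.X; (2,1)=-1→O../..X/.OX
ply 2, X at O.O/..X/..X | (0,1)=-1→OXO/..X/..X*; (1,0)=-1→O.O/X.X/..X; (1,1)=-1→O.O/.XX/..X; (2,0)=-1→O.O/..X/X.X; (2,1)=-1→O.O/..X/.XX
ply 3, O at OXO/..X/..X | (1,0)=-1→OXO/O.X/..X; (1,1)=+1→OXO/.OX/..X*; (2,0)=-1→OXO/..X/O.X; (2,1)=-1→OXO/..X/.OX
ply 4, X at OXO/.OX/..X | (1,0)=-1→OXO/XOX/..X*; (2,0)=-1→OXO/.OX/X.X; (2,1)=-1→OXO/.OX/.XX
ply 5, O at OXO/XOX/..X | (2,0)=+1→OXO/XOX/O.X*; (2,1)=-1→OXO/XOX/.OX
ply 6: OXO/XOX/O.X is terminal -1 (X); from O../..X/..X depth 6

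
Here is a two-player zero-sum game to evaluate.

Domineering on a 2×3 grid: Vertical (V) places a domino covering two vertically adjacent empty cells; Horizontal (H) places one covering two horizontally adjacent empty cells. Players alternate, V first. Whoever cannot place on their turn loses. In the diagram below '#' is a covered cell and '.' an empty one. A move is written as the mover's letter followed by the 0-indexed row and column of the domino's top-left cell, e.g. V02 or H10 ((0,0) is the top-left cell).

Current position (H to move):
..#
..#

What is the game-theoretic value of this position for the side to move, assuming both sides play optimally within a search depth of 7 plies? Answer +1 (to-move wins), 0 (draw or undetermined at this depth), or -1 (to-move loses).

[..#/..#] H move#1: H00:+1/###/..#*, H10:+1/..#/###
[###/..#] end (terminal -1, V#2); searched ..#/..# to 7

value(..#/..#, H) = +1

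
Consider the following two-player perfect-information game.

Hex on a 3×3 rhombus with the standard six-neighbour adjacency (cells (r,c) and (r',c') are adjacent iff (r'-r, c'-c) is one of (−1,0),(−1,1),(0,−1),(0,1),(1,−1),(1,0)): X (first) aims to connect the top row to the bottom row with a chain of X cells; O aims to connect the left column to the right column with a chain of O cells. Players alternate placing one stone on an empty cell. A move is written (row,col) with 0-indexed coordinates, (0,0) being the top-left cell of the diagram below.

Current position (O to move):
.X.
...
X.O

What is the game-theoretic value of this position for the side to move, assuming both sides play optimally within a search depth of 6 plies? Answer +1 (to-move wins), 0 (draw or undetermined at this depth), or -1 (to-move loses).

value(.X./.../X.O, O) = -1

[.X./.../X.O] O move#1: (0,0):-1/OX./.../X.O*, (0,2):-1/.XO/.../X.O, (1,0):-1/.X./O../X.O, (1,1):-1/.X./.O./X.O, (1,2):-1/.X./..O/X.O, (2,1):-1/.X./.../XOO
[OX./.../X.O] X move#2: (0,2):+1/OXX/.../X.O*, (1,0):+1/OX./X../X.O, (1,1):+1/OX./.X./X.O, (1,2):+1/OX./..X/X.O, (2,1):+1/OX./.../XXO
[OXX/.../X.O] O move#3: (1,0):-1/OXX/O../X.O*, (1,1):-1/OXX/.O./X.O, (1,2):-1/OXX/..O/X.O, (2,1):-1/OXX/.../XOO
[OXX/O../X.O] X move#4: (1,1):+1/OXX/OX./X.O*, (1,2):+1/OXX/O.X/X.O, (2,1):+1/OXX/O../XXO
[OXX/OX./X.O] end (terminal -1, O#5); searched .X./.../X.O to 6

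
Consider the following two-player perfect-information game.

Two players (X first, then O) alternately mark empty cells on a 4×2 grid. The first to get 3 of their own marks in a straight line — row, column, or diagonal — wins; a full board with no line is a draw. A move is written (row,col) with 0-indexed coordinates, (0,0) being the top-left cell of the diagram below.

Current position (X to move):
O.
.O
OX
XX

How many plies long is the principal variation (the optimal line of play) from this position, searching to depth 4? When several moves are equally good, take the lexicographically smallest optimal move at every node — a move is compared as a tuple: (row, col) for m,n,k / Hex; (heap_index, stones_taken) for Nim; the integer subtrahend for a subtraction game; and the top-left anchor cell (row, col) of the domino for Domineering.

ply 1, X at O./.O/OX/XX | (0,1)=-1→OX/.O/OX/XX; (1,0)=+0→O./XO/OX/XX*
ply 2, O at O./XO/OX/XX | (0,1)=+0→OO/XO/OX/XX*
ply 3: OO/XO/OX/XX is terminal +0 (X); from O./.O/OX/XX depth 4

PV length from [O./.O/OX/XX]: 2 plies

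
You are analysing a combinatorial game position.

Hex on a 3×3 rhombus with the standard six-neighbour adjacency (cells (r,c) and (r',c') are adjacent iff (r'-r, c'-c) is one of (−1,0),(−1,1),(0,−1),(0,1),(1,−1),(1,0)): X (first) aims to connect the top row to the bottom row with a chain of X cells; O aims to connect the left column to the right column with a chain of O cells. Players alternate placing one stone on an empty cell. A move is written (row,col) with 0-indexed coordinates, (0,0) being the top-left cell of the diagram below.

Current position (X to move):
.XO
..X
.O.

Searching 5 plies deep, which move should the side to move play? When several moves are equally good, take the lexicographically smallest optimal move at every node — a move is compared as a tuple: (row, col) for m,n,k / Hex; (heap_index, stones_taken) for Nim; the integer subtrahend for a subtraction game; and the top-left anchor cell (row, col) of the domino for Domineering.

[.XO/..X/.O.] X move#1: (0,0):-1/XXO/..X/.O., (1,0):-1/.XO/X.X/.O., (1,1):+1/.XO/.XX/.O.*, (2,0):+1/.XO/..X/XO., (2,2):-1/.XO/..X/.OX
[.XO/.XX/.O.] O move#2: (0,0):-1/OXO/.XX/.O.*, (1,0):-1/.XO/OXX/.O., (2,0):-1/.XO/.XX/OO., (2,2):-1/.XO/.XX/.OO
[OXO/.XX/.O.] X move#3: (1,0):+1/OXO/XXX/.O.*, (2,0):+1/OXO/.XX/XO., (2,2):+1/OXO/.XX/.OX
[OXO/XXX/.O.] O move#4: (2,0):-1/OXO/XXX/OO.*, (2,2):-1/OXO/XXX/.OO
[OXO/XXX/OO.] X move#5: (2,2):+1/OXO/XXX/OOX*
[OXO/XXX/OOX] end (terminal -1, O#6); searched .XO/..X/.O. to 5

X's best at [.XO/..X/.O.]: (1,1)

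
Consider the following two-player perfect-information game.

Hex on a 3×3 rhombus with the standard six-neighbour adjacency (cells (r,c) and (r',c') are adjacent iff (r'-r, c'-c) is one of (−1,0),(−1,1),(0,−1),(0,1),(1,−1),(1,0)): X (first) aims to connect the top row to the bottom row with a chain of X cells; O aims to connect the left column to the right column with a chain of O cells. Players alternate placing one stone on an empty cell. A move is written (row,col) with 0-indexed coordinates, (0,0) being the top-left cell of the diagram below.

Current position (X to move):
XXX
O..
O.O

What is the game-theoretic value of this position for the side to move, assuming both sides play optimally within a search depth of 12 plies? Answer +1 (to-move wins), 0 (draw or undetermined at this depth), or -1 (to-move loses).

value(XXX/O../O.O, X) = +1

ply 1, X at XXX/O../O.O | (1,1)=-1→XXX/OX./O.O; (1,2)=-1→XXX/O.X/O.O; (2,1)=+1→XXX/O../OXO*
ply 2, O at XXX/O../OXO | (1,1)=-1→XXX/OO./OXO*; (1,2)=-1→XXX/O.O/OXO
ply 3, X at XXX/OO./OXO | (1,2)=+1→XXX/OOX/OXO*
ply 4: XXX/OOX/OXO is terminal -1 (O); from XXX/O../O.O depth 12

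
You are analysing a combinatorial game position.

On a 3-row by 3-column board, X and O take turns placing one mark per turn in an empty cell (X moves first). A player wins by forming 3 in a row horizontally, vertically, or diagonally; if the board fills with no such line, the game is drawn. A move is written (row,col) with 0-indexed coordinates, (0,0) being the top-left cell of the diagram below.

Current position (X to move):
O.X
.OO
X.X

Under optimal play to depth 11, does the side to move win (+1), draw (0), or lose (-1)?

value(O.X/.OO/X.X, X) = +1

[O.X/.OO/X.X] X move#1: (0,1):-1/OXX/.OO/X.X, (1,0):+0/O.X/XOO/X.X, (2,1):+1/O.X/.OO/XXX*
[O.X/.OO/XXX] end (terminal -1, O#2); searched O.X/.OO/X.X to 11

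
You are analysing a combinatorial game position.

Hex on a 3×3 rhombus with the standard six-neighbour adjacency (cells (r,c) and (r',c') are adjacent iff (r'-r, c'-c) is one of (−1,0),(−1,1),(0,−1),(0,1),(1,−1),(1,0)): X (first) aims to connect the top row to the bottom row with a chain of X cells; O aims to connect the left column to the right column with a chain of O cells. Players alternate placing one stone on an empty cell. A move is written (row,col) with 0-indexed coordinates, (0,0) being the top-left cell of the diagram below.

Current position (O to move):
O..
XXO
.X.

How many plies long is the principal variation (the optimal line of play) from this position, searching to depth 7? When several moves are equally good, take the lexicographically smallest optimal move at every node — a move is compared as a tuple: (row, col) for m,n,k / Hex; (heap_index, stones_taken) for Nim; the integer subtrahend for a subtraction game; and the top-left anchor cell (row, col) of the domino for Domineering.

p1 O@[O../XXO/.X.]: (0,1)[OO./XXO/.X.]-1* (0,2)[O.O/XXO/.X.]-1 (2,0)[O../XXO/OX.]-1 (2,2)[O../XXO/.XO]-1
p2 X@[OO./XXO/.X.]: (0,2)[OOX/XXO/.X.]+1* (2,0)[OO./XXO/XX.]-1 (2,2)[OO./XXO/.XX]-1
p3 O@[OOX/XXO/.X.] terminal -1; root [O../XXO/.X.] d7

PV length from [O../XXO/.X.]: 2 plies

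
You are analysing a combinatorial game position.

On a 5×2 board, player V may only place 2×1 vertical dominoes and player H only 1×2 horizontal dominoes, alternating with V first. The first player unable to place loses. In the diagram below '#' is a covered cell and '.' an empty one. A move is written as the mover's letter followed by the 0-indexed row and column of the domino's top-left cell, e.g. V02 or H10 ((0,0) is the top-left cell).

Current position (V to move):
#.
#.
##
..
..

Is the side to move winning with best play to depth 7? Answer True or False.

ply 1, V at #./#./##/../.. | V01=-1→##/##/##/../..; V30=+1→#./#./##/#./#.*; V31=+1→#./#./##/.#/.#
ply 2: #./#./##/#./#. is terminal -1 (H); from #./#./##/../.. depth 7

V winning at [#./#./##/../..]: True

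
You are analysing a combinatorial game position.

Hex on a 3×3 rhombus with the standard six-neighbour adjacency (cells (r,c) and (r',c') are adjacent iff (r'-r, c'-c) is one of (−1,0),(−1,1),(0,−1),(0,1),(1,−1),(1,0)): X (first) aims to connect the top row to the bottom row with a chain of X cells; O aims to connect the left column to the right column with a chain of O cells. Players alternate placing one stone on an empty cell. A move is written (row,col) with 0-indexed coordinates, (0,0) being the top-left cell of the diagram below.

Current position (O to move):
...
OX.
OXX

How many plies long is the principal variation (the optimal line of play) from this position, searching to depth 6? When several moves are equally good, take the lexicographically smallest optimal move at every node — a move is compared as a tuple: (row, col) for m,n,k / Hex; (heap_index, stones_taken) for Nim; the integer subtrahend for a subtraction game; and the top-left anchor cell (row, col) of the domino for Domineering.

ply 1, O at .../OX./OXX | (0,0)=-1→O../OX./OXX*; (0,1)=-1→.O./OX./OXX; (0,2)=-1→..O/OX./OXX; (1,2)=-1→.../OXO/OXX
ply 2, X at O../OX./OXX | (0,1)=+1→OX./OX./OXX*; (0,2)=+1→O.X/OX./OXX; (1,2)=+1→O../OXX/OXX
ply 3: OX./OX./OXX is terminal -1 (O); from .../OX./OXX depth 6

PV length from [.../OX./OXX]: 2 plies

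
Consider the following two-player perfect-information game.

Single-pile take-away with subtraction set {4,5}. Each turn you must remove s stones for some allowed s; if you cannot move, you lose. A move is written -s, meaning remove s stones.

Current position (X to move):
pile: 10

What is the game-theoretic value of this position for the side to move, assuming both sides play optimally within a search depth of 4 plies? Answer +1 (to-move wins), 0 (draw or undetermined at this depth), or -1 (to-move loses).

value(10, X) = -1

[10] X move#1: -4:-1/6*, -5:-1/5
[6] O move#2: -4:+1/2*, -5:+1/1
[2] end (terminal -1, X#3); searched 10 to 4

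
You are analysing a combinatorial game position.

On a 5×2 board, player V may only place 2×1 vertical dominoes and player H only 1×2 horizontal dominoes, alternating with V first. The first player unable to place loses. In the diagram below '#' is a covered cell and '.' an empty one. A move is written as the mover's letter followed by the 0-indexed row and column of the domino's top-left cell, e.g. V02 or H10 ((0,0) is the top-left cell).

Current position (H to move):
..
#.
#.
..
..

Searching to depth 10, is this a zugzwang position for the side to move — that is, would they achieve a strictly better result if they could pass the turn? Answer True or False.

ply 1, H at ../#./#./../.. | H00=-1→##/#./#./../..; H30=+1→../#./#./##/..*; H40=+1→../#./#./../##
ply 2, V at ../#./#./##/.. | V01=-1→.#/##/#./##/..*; V11=-1→../##/##/##/..
ply 3, H at .#/##/#./##/.. | H40=+1→.#/##/#./##/##*
ply 4: .#/##/#./##/## is terminal -1 (V); from ../#./#./../.. depth 10
pass branch (V moves first from the same position):
  | ply 1, V at ../#./#./../.. | V01=-1→.#/##/#./../..; V11=-1→../##/##/../..; V21=+1→../#./##/.#/..*; V30=+1→../#./#./#./#.; V31=+1→../#./#./.#/.#
  | ply 2, H at ../#./##/.#/.. | H00=-1→##/#./##/.#/..*; H40=-1→../#./##/.#/##
  | ply 3, V at ##/#./##/.#/.. | V30=+1→##/#./##/##/#.*
  | ply 4: ##/#./##/##/#. is terminal -1 (H); from ../#./#./../.. depth 10
H moving scores +1; H passing scores -1

zugzwang(../#./#./../.., H) = False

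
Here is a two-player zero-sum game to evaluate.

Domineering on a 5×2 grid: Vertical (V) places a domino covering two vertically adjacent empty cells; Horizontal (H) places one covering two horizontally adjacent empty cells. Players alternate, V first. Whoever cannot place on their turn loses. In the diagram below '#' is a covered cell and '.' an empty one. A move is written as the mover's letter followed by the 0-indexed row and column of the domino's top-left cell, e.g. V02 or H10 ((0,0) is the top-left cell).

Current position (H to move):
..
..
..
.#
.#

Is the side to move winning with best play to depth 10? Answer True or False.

[../../../.#/.#] H move#1: H00:-1/##/../../.#/.#, H10:+1/../##/../.#/.#*, H20:-1/../../##/.#/.#
[../##/../.#/.#] V move#2: V20:-1/../##/#./##/.#*, V30:-1/../##/../##/##
[../##/#./##/.#] H move#3: H00:+1/##/##/#./##/.#*
[##/##/#./##/.#] end (terminal -1, V#4); searched ../../../.#/.# to 10

H winning at [../../../.#/.#]: True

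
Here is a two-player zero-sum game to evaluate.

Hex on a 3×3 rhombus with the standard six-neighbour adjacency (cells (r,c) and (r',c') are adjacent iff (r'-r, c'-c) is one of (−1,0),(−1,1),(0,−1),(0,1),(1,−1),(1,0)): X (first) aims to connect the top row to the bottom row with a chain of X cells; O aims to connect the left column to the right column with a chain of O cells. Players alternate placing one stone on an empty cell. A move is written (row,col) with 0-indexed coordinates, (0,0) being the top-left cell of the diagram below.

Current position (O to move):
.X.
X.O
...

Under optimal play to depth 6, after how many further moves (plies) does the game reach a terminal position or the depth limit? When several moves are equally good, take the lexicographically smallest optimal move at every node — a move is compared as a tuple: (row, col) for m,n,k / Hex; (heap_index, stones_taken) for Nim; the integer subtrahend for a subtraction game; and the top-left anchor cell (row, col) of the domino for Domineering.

PV length from [.X./X.O/...]: 5 plies

ply 1, O at .X./X.O/... | (0,0)=-1→OX./X.O/...; (0,2)=-1→.XO/X.O/...; (1,1)=-1→.X./XOO/...; (2,0)=+1→.X./X.O/O..*; (2,1)=-1→.X./X.O/.O.; (2,2)=-1→.X./X.O/..O
ply 2, X at .X./X.O/O.. | (0,0)=-1→XX./X.O/O..*; (0,2)=-1→.XX/X.O/O..; (1,1)=-1→.X./XXO/O..; (2,1)=-1→.X./X.O/OX.; (2,2)=-1→.X./X.O/O.X
ply 3, O at XX./X.O/O.. | (0,2)=+1→XXO/X.O/O..*; (1,1)=+1→XX./XOO/O..; (2,1)=+1→XX./X.O/OO.; (2,2)=+1→XX./X.O/O.O
ply 4, X at XXO/X.O/O.. | (1,1)=-1→XXO/XXO/O..*; (2,1)=-1→XXO/X.O/OX.; (2,2)=-1→XXO/X.O/O.X
ply 5, O at XXO/XXO/O.. | (2,1)=+1→XXO/XXO/OO.*; (2,2)=-1→XXO/XXO/O.O
ply 6: XXO/XXO/OO. is terminal -1 (X); from .X./X.O/... depth 6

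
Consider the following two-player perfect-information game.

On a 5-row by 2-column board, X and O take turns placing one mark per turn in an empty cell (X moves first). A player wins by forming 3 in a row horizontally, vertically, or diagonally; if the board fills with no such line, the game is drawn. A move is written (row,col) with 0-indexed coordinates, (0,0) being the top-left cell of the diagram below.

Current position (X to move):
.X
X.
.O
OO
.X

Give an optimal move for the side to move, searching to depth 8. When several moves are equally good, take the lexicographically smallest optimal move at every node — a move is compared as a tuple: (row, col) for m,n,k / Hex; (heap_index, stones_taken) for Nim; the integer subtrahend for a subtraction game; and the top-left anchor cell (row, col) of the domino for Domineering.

X's best at [.X/X./.O/OO/.X]: (1,1)

[.X/X./.O/OO/.X] X move#1: (0,0):-1/XX/X./.O/OO/.X, (1,1):+0/.X/XX/.O/OO/.X*, (2,0):-1/.X/X./XO/OO/.X, (4,0):-1/.X/X./.O/OO/XX
[.X/XX/.O/OO/.X] O move#2: (0,0):+0/OX/XX/.O/OO/.X*, (2,0):+0/.X/XX/OO/OO/.X, (4,0):+0/.X/XX/.O/OO/OX
[OX/XX/.O/OO/.X] X move#3: (2,0):+0/OX/XX/XO/OO/.X*, (4,0):+0/OX/XX/.O/OO/XX
[OX/XX/XO/OO/.X] O move#4: (4,0):+0/OX/XX/XO/OO/OX*
[OX/XX/XO/OO/OX] end (terminal +0, X#5); searched .X/X./.O/OO/.X to 8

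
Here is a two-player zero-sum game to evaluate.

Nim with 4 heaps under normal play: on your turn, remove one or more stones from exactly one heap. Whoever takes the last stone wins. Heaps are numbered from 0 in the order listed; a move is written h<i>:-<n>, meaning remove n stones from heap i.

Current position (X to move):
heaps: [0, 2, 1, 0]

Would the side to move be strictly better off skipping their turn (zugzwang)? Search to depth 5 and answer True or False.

ply 1, X at (0,2,1,0) | h1:-1=+1→(0,1,1,0)*; h1:-2=-1→(0,0,1,0); h2:-1=-1→(0,2,0,0)
ply 2, O at (0,1,1,0) | h1:-1=-1→(0,0,1,0)*; h2:-1=-1→(0,1,0,0)
ply 3, X at (0,0,1,0) | h2:-1=+1→(0,0,0,0)*
ply 4: (0,0,0,0) is terminal -1 (O); from (0,2,1,0) depth 5
suppose X passes — search the same position with O to move:
pass> ply 1, O at (0,2,1,0) | h1:-1=+1→(0,1,1,0)*; h1:-2=-1→(0,0,1,0); h2:-1=-1→(0,2,0,0)
pass> ply 2, X at (0,1,1,0) | h1:-1=-1→(0,0,1,0)*; h2:-1=-1→(0,1,0,0)
pass> ply 3, O at (0,0,1,0) | h2:-1=+1→(0,0,0,0)*
pass> ply 4: (0,0,0,0) is terminal -1 (X); from (0,2,1,0) depth 5
for X: play +1, pass -1

zugzwang((0,2,1,0), X) = False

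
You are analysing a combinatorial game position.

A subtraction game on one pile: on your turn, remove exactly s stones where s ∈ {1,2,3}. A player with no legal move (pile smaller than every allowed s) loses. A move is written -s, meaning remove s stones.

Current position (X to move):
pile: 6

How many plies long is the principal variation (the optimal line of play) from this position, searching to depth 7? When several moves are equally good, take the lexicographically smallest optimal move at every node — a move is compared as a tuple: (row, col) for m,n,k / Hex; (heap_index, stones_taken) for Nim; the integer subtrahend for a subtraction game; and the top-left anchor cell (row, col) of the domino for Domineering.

p1 X@[6]: -1[5]-1 -2[4]+1* -3[3]-1
p2 O@[4]: -1[3]-1* -2[2]-1 -3[1]-1
p3 X@[3]: -1[2]-1 -2[1]-1 -3[0]+1*
p4 O@[0] terminal -1; root [6] d7

PV length from [6]: 3 plies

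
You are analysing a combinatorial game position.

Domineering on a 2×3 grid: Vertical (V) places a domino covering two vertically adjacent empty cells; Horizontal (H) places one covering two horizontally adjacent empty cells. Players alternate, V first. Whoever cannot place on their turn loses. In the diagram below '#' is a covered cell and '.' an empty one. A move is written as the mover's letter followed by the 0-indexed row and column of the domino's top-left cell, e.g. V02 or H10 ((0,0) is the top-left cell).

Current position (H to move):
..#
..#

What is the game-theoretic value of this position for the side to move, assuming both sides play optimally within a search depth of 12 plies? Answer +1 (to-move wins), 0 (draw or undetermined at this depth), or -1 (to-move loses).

p1 H@[..#/..#]: H00[###/..#]+1* H10[..#/###]+1
p2 V@[###/..#] terminal -1; root [..#/..#] d12

value(..#/..#, H) = +1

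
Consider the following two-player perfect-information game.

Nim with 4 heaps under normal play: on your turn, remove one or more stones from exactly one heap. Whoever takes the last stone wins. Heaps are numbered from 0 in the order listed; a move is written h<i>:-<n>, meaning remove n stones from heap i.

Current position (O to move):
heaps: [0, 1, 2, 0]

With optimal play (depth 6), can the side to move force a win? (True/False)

p1 O@[(0,1,2,0)]: h1:-1[(0,0,2,0)]-1 h2:-1[(0,1,1,0)]+1* h2:-2[(0,1,0,0)]-1
p2 X@[(0,1,1,0)]: h1:-1[(0,0,1,0)]-1* h2:-1[(0,1,0,0)]-1
p3 O@[(0,0,1,0)]: h2:-1[(0,0,0,0)]+1*
p4 X@[(0,0,0,0)] terminal -1; root [(0,1,2,0)] d6

O winning at [(0,1,2,0)]: True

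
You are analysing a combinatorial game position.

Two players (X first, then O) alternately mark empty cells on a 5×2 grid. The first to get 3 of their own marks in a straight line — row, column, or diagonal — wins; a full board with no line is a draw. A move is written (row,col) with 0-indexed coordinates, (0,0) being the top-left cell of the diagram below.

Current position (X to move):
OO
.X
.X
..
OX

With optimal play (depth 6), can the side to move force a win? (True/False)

X winning at [OO/.X/.X/../OX]: True

ply 1, X at OO/.X/.X/../OX | (1,0)=+0→OO/XX/.X/../OX; (2,0)=+0→OO/.X/XX/../OX; (3,0)=+0→OO/.X/.X/X./OX; (3,1)=+1→OO/.X/.X/.X/OX*
ply 2: OO/.X/.X/.X/OX is terminal -1 (O); from OO/.X/.X/../OX depth 6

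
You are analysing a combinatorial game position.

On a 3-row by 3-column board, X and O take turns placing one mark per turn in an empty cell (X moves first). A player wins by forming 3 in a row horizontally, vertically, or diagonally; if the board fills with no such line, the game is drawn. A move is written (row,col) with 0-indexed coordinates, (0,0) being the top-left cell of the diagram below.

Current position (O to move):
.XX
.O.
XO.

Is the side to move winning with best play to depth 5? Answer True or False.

[.XX/.O./XO.] O move#1: (0,0):+0/OXX/.O./XO.*, (1,0):-1/.XX/OO./XO., (1,2):-1/.XX/.OO/XO., (2,2):-1/.XX/.O./XOO
[OXX/.O./XO.] X move#2: (1,0):-1/OXX/XO./XO., (1,2):-1/OXX/.OX/XO., (2,2):+0/OXX/.O./XOX*
[OXX/.O./XOX] O move#3: (1,0):-1/OXX/OO./XOX, (1,2):+0/OXX/.OO/XOX*
[OXX/.OO/XOX] X move#4: (1,0):+0/OXX/XOO/XOX*
[OXX/XOO/XOX] end (terminal +0, O#5); searched .XX/.O./XO. to 5

O winning at [.XX/.O./XO.]: False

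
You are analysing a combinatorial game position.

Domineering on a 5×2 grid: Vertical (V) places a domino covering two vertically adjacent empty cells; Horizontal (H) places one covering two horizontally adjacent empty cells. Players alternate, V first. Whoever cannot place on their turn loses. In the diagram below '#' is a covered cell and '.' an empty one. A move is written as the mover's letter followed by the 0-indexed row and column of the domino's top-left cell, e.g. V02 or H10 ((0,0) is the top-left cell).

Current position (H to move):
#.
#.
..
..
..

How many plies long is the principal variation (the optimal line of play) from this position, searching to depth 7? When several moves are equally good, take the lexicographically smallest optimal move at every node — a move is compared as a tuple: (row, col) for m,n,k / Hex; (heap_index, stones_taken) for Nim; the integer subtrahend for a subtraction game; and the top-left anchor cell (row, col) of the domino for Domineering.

PV length from [#./#./../../..]: 3 plies

ply 1, H at #./#./../../.. | H20=-1→#./#./##/../..; H30=+1→#./#./../##/..*; H40=-1→#./#./../../##
ply 2, V at #./#./../##/.. | V01=-1→##/##/../##/..*; V11=-1→#./##/.#/##/..
ply 3, H at ##/##/../##/.. | H20=+1→##/##/##/##/..*; H40=+1→##/##/../##/##
ply 4: ##/##/##/##/.. is terminal -1 (V); from #./#./../../.. depth 7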